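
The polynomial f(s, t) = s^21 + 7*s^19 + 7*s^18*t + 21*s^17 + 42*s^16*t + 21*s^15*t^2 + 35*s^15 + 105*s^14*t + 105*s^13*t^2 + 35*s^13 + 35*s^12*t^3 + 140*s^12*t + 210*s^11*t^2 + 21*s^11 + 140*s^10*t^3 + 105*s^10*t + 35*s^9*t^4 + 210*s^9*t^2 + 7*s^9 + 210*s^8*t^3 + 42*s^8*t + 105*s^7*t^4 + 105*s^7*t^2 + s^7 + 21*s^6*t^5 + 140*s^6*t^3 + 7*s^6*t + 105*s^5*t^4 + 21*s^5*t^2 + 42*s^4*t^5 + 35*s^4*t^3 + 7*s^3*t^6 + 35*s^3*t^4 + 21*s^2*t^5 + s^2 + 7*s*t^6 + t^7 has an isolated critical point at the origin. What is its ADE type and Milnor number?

Type A6, Milnor number mu = 6.

The Hessian of f at 0 is [[2, 0], [0, 0]] with rank 1, so corank 1. A Groebner basis of the Jacobian ideal J(f) in C{s,t} is {t^6, s}; counting standard monomials gives mu = 6. Corank 1: A-series; mu = 6 gives A_6.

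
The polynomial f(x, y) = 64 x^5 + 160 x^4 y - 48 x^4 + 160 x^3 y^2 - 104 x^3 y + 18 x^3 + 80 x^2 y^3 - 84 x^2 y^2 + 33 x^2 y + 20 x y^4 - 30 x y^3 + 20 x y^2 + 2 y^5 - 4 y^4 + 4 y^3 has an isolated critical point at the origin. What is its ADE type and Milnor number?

Type D_{6}, Milnor number mu = 6.

The Hessian of f at 0 has rank 0. Corank 2; j^3 = (2*x + y)*(3*x + 2*y)^2 has shape L^2 M (L != M), so D-series; mu = 6 gives D_6.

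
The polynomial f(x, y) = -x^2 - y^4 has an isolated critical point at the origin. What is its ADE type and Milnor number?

Type A3, Milnor number mu = 3.

The Hessian of f at 0 has rank 1. Corank 1: A-series; mu = 3 gives A_3.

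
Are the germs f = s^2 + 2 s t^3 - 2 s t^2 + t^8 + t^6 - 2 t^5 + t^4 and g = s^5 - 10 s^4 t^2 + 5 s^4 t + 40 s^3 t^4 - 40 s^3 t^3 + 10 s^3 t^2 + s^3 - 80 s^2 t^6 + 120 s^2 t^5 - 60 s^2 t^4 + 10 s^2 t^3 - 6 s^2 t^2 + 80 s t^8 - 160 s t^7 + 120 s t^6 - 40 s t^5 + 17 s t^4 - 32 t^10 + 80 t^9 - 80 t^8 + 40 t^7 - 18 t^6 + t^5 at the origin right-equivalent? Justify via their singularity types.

No.

The Hessian of f at 0 is [[2, 0], [0, 0]] with rank 1, so corank 1. A Groebner basis of the Jacobian ideal J(f) in C{s,t} is {s^3 - s^2 + 2*s*t^2 + s*t + s - t^2, s^2*t + 2*s^2 - 3*s*t^2 - s*t - s + t^2, s + t^3 - t^2}; counting standard monomials gives mu = 7. Corank 1: A-series; mu = 7 gives A_7. The Hessian of g at 0 is [[0, 0], [0, 0]] with rank 0, so corank 2. A Groebner basis of the Jacobian ideal J(g) in C{s,t} is {-s^2/16 + s*t^3 + s*t^2/4, s^2/4 - s*t^2 + t^4, s^3, s^2*t - s^2/4 + s*t^2}; counting standard monomials gives mu = 8. Corank 2; j^3 = s^3 is a perfect cube, so E-series; the 5-jet and mu = 8 give E_8. f is A_7 but g is E_8, hence not right-equivalent.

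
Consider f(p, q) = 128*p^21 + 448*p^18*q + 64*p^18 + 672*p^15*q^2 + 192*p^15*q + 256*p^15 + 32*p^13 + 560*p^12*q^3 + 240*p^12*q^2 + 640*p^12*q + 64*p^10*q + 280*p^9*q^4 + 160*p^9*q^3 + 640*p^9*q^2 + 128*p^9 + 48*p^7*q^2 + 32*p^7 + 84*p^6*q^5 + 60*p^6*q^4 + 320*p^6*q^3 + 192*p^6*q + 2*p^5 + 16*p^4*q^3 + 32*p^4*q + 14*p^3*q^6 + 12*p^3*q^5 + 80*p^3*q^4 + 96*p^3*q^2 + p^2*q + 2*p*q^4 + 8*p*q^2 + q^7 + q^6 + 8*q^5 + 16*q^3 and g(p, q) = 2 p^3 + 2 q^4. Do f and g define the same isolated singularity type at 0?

No.

The Hessian of f at 0 is [[0, 0], [0, 0]] with rank 0, so corank 2. A Groebner basis of the Jacobian ideal J(f) in C{p,q} is {-p*q/511 + q^4 - 4*q^2/511, p^3 + 4088*p^2 + 32704*p*q + 64*q^3 + 65408*q^2, p^2*q - 2044*p^2/3 - 16352*p*q/3 - 16*q^3 - 32704*q^2/3, 511*p^2/6 + p*q^2 + 2044*p*q/3 + 4*q^3 + 4088*q^2/3}; counting standard monomials gives mu = 7. Corank 2; j^3 = q*(p + 4*q)^2 has shape L^2 M (L != M), so D-series; mu = 7 gives D_7. The Hessian of g at 0 is [[0, 0], [0, 0]] with rank 0, so corank 2. A Groebner basis of the Jacobian ideal J(g) in C{p,q} is {q^3, p^2}; counting standard monomials gives mu = 6. Corank 2; j^3 = 2*p^3 is a perfect cube, so E-series; the 4-jet and mu = 6 give E_6. f is D_7 but g is E_6, hence not right-equivalent.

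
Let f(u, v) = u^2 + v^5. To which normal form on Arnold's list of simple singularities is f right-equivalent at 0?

The Hessian of f at 0 is [[2, 0], [0, 0]] with rank 1, so corank 1. A Groebner basis of the Jacobian ideal J(f) in C{u,v} is {v^4, u}; counting standard monomials gives mu = 4. Corank 1: A-series; mu = 4 gives A_4.

A_{4}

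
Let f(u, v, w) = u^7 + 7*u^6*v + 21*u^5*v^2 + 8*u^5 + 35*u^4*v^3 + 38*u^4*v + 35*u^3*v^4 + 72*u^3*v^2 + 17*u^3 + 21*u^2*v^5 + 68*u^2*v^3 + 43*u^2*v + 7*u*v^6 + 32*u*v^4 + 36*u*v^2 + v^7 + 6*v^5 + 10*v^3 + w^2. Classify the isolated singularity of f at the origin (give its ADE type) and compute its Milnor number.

Type D4, Milnor number mu = 4.

The Hessian of f at 0 is [[0, 0, 0], [0, 0, 0], [0, 0, 2]] with rank 1, so corank 2. A Groebner basis of the Jacobian ideal J(f) in C{u,v,w} is {v^3, u^2 - 6*v^2/13, u*v + 9*v^2/13, w}; counting standard monomials gives mu = 4. Corank 2; j^3 = (u + v)*(17*u^2 + 26*u*v + 10*v^2) splits into three distinct lines over C (the quadratic factor has nonzero discriminant), so D_4.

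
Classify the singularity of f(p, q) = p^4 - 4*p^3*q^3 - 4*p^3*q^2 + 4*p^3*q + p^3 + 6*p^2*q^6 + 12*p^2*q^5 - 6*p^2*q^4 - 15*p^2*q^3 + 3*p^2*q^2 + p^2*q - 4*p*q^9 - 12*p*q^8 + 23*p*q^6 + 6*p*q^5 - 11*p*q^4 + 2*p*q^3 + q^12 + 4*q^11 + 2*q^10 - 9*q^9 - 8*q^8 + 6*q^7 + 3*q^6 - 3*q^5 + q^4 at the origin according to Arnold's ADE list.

D_{5}

The Hessian of f at 0 has rank 0. Corank 2; j^3 = p^2*(p + q) has shape L^2 M (L != M), so D-series; mu = 5 gives D_5.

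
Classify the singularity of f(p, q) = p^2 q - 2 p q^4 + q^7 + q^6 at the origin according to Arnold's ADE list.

D_7

The Hessian of f at 0 is [[0, 0], [0, 0]] with rank 0, so corank 2. A Groebner basis of the Jacobian ideal J(f) in C{p,q} is {-p*q + q^4, p^3, p^2*q, p^2/6 + p*q^2}; counting standard monomials gives mu = 7. Corank 2; j^3 = p^2*q has shape L^2 M (L != M), so D-series; mu = 7 gives D_7.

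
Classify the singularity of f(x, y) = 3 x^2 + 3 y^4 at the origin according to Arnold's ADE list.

A_3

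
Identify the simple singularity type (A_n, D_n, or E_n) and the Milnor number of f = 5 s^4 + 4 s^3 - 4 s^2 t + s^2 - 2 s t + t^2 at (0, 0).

The Hessian of f at 0 has rank 1. Corank 1: A-series; mu = 3 gives A_3.

Type A_3, Milnor number mu = 3.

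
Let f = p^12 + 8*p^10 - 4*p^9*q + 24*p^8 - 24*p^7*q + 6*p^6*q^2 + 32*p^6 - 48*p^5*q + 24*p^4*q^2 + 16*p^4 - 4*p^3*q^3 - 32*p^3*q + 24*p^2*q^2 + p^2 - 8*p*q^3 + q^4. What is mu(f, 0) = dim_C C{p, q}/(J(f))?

The Hessian of f at 0 is [[2, 0], [0, 0]] with rank 1, so corank 1. A Groebner basis of the Jacobian ideal J(f) in C{p,q} is {q^3, p}; counting standard monomials gives mu = 3. Corank 1: A-series; mu = 3 gives A_3.

3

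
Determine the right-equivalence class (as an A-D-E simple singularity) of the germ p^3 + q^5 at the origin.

E_8

The Hessian of f at 0 is [[0, 0], [0, 0]] with rank 0, so corank 2. A Groebner basis of the Jacobian ideal J(f) in C{p,q} is {q^4, p^2}; counting standard monomials gives mu = 8. Corank 2; j^3 = p^3 is a perfect cube, so E-series; the 5-jet and mu = 8 give E_8.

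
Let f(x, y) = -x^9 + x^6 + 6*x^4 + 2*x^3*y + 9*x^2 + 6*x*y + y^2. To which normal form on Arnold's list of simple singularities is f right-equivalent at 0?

A_8

The Hessian of f at 0 has rank 1. Corank 1: A-series; mu = 8 gives A_8.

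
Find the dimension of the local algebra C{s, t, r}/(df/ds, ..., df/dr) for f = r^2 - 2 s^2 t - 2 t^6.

7

The Hessian of f at 0 has rank 1. Corank 2; j^3 = -2*s^2*t has shape L^2 M (L != M), so D-series; mu = 7 gives D_7.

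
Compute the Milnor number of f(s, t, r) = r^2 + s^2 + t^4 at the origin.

3

The Hessian of f at 0 is [[2, 0, 0], [0, 0, 0], [0, 0, 2]] with rank 2, so corank 1. A Groebner basis of the Jacobian ideal J(f) in C{s,t,r} is {t^3, s, r}; counting standard monomials gives mu = 3. Corank 1: A-series; mu = 3 gives A_3.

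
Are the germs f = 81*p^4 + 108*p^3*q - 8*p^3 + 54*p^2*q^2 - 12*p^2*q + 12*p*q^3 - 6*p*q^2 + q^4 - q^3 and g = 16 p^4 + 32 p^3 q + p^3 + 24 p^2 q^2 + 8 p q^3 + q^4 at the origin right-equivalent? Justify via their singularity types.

Yes.

The Hessian of f at 0 has rank 0. Corank 2; j^3 = -(2*p + q)^3 is a perfect cube, so E-series; the 4-jet and mu = 6 give E_6. The Hessian of g at 0 has rank 0. Corank 2; j^3 = p^3 is a perfect cube, so E-series; the 4-jet and mu = 6 give E_6. Both have type E_6, hence right-equivalent.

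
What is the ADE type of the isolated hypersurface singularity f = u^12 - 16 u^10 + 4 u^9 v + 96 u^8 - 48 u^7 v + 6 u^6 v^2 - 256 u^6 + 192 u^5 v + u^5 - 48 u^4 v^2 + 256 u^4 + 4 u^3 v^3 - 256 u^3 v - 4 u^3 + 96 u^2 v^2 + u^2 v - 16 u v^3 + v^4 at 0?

The Hessian of f at 0 has rank 0. Corank 2; j^3 = -u^2*(4*u - v) has shape L^2 M (L != M), so D-series; mu = 5 gives D_5.

D_{5}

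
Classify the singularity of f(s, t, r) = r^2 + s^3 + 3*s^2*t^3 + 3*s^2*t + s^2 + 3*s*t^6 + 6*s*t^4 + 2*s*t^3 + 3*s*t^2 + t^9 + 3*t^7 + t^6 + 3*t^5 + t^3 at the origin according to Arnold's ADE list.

The Hessian of f at 0 is [[2, 0, 0], [0, 0, 0], [0, 0, 2]] with rank 2, so corank 1. A Groebner basis of the Jacobian ideal J(f) in C{s,t,r} is {t^2, s, r}; counting standard monomials gives mu = 2. Corank 1: A-series; mu = 2 gives A_2.

A_2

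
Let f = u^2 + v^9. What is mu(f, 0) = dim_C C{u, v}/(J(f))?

8

The Hessian of f at 0 has rank 1. Corank 1: A-series; mu = 8 gives A_8.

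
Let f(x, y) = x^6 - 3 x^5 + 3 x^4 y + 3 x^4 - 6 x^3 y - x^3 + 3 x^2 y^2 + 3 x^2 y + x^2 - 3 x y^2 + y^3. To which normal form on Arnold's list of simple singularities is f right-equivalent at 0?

A_2

The Hessian of f at 0 has rank 1. Corank 1: A-series; mu = 2 gives A_2.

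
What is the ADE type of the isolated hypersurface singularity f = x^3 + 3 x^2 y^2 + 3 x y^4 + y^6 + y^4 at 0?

The Hessian of f at 0 has rank 0. Corank 2; j^3 = x^3 is a perfect cube, so E-series; the 4-jet and mu = 6 give E_6.

E_{6}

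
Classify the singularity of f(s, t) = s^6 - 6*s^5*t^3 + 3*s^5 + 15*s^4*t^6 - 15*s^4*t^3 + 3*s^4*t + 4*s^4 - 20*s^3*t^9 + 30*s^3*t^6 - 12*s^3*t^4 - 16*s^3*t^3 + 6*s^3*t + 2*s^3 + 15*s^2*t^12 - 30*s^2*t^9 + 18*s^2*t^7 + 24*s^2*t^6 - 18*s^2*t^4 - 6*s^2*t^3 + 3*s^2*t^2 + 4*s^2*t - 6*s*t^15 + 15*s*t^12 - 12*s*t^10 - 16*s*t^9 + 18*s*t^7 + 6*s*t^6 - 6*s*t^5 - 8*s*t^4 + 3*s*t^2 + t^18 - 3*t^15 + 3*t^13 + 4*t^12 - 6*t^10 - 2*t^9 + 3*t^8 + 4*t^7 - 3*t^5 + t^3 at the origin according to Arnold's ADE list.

The Hessian of f at 0 is [[0, 0], [0, 0]] with rank 0, so corank 2. A Groebner basis of the Jacobian ideal J(f) in C{s,t} is {t^3, s^2 - 3*t^2/2, s*t + 3*t^2/2}; counting standard monomials gives mu = 4. Corank 2; j^3 = (s + t)*(2*s^2 + 2*s*t + t^2) splits into three distinct lines over C (the quadratic factor has nonzero discriminant), so D_4.

D_4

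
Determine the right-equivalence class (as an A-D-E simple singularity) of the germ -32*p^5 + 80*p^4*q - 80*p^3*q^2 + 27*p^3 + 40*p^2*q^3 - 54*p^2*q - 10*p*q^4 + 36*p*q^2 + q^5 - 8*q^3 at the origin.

E_{8}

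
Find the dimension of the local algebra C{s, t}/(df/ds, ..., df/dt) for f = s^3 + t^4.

The Hessian of f at 0 has rank 0. Corank 2; j^3 = s^3 is a perfect cube, so E-series; the 4-jet and mu = 6 give E_6.

6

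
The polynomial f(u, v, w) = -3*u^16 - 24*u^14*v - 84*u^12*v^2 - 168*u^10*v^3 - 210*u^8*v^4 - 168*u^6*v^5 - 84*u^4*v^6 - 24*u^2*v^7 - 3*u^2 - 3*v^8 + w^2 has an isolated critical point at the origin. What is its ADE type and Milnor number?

Type A7, Milnor number mu = 7.

The Hessian of f at 0 has rank 2. Corank 1: A-series; mu = 7 gives A_7.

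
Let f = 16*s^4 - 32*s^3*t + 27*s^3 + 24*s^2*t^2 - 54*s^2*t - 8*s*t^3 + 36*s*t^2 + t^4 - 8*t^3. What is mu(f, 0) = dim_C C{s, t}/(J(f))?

6

The Hessian of f at 0 is [[0, 0], [0, 0]] with rank 0, so corank 2. A Groebner basis of the Jacobian ideal J(f) in C{s,t} is {t^4, s*t^2 - 11*t^3/18, s^2 - 4*s*t/3 + 4*t^2/9}; counting standard monomials gives mu = 6. Corank 2; j^3 = (3*s - 2*t)^3 is a perfect cube, so E-series; the 4-jet and mu = 6 give E_6.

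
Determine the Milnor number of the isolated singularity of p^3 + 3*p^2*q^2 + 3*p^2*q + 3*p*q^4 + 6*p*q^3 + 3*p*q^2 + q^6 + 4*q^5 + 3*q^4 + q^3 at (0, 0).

8

The Hessian of f at 0 has rank 0. Corank 2; j^3 = (p + q)^3 is a perfect cube, so E-series; the 5-jet and mu = 8 give E_8.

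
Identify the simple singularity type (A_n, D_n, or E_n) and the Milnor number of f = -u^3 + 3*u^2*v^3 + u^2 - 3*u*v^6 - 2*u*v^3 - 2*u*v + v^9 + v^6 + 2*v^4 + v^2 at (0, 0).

Type A_{2}, Milnor number mu = 2.

The Hessian of f at 0 has rank 1. Corank 1: A-series; mu = 2 gives A_2.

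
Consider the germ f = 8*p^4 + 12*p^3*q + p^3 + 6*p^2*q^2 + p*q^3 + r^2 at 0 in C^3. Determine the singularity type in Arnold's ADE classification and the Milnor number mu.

The Hessian of f at 0 is [[0, 0, 0], [0, 0, 0], [0, 0, 2]] with rank 1, so corank 2. A Groebner basis of the Jacobian ideal J(f) in C{p,q,r} is {3*p^2/4 + q^4 + q^3/4, p^3, p^2*q - p^2/4 - q^3/12, p^2 + p*q^2 + q^3/3, r}; counting standard monomials gives mu = 7. Corank 2; j^3 = p^3 is a perfect cube, so E-series; the 4-jet and mu = 7 give E_7.

Type E_7, Milnor number mu = 7.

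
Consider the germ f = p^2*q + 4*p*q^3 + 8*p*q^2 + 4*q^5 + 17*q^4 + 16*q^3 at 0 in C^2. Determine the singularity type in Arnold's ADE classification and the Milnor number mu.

Type D_5, Milnor number mu = 5.

The Hessian of f at 0 has rank 0. Corank 2; j^3 = q*(p + 4*q)^2 has shape L^2 M (L != M), so D-series; mu = 5 gives D_5.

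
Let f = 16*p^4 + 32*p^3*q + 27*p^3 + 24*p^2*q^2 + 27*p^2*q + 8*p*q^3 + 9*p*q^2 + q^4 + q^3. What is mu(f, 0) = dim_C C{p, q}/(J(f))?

6

The Hessian of f at 0 is [[0, 0], [0, 0]] with rank 0, so corank 2. A Groebner basis of the Jacobian ideal J(f) in C{p,q} is {q^4, p*q^2 + 7*q^3/18, p^2 + 2*p*q/3 + q^2/9}; counting standard monomials gives mu = 6. Corank 2; j^3 = (3*p + q)^3 is a perfect cube, so E-series; the 4-jet and mu = 6 give E_6.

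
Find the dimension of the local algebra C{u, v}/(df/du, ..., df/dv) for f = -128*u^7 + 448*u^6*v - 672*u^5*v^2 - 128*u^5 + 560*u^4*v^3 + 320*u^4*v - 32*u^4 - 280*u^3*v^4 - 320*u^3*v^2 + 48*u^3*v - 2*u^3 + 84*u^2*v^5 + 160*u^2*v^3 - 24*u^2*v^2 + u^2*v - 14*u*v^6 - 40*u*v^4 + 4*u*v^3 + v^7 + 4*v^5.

The Hessian of f at 0 has rank 0. Corank 2; j^3 = -u^2*(2*u - v) has shape L^2 M (L != M), so D-series; mu = 8 gives D_8.

8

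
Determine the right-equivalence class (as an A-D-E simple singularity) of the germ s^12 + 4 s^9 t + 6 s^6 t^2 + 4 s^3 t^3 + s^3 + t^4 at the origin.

The Hessian of f at 0 is [[0, 0], [0, 0]] with rank 0, so corank 2. A Groebner basis of the Jacobian ideal J(f) in C{s,t} is {t^3, s^2}; counting standard monomials gives mu = 6. Corank 2; j^3 = s^3 is a perfect cube, so E-series; the 4-jet and mu = 6 give E_6.

E_6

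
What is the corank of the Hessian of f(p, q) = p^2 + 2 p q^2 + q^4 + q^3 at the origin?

1

Hessian at 0 has rank 1.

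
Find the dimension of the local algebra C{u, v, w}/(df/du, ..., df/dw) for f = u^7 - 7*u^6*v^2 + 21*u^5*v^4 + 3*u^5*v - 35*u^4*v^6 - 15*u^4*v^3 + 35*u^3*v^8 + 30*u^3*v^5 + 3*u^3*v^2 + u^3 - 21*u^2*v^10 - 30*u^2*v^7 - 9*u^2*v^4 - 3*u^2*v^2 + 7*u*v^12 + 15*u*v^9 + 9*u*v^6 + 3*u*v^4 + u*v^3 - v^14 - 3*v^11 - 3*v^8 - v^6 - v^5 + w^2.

7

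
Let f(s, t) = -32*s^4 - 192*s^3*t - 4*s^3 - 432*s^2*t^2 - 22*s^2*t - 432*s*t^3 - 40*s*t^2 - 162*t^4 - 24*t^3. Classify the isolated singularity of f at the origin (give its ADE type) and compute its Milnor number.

Type D5, Milnor number mu = 5.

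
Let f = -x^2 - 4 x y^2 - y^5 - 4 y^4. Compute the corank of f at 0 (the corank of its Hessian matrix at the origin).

The Hessian at 0 is [[-2, 0], [0, 0]] of rank 1; hence corank 1.

1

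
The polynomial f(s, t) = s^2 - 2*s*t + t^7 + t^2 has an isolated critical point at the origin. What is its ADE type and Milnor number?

Type A_6, Milnor number mu = 6.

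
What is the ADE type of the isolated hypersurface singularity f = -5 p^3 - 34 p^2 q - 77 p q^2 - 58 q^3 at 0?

D_4

The Hessian of f at 0 is [[0, 0], [0, 0]] with rank 0, so corank 2. A Groebner basis of the Jacobian ideal J(f) in C{p,q} is {q^3, p^2 - 13*q^2, p*q + 4*q^2}; counting standard monomials gives mu = 4. Corank 2; j^3 = -(p + 2*q)*(5*p^2 + 24*p*q + 29*q^2) splits into three distinct lines over C (the quadratic factor has nonzero discriminant), so D_4.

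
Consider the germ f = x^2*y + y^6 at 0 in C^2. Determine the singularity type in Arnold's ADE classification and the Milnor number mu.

The Hessian of f at 0 has rank 0. Corank 2; j^3 = x^2*y has shape L^2 M (L != M), so D-series; mu = 7 gives D_7.

Type D7, Milnor number mu = 7.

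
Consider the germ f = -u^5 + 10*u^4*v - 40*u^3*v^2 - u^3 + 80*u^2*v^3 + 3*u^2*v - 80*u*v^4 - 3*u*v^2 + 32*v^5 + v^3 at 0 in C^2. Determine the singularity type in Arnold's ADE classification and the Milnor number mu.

Type E8, Milnor number mu = 8.

The Hessian of f at 0 has rank 0. Corank 2; j^3 = -(u - v)^3 is a perfect cube, so E-series; the 5-jet and mu = 8 give E_8.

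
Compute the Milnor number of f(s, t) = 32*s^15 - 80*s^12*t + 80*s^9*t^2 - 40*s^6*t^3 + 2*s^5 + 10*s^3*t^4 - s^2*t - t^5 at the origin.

The Hessian of f at 0 has rank 0. Corank 2; j^3 = -s^2*t has shape L^2 M (L != M), so D-series; mu = 6 gives D_6.

6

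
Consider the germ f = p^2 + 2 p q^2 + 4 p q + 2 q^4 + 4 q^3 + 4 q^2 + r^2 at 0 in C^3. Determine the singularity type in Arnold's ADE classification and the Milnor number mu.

Type A_3, Milnor number mu = 3.

The Hessian of f at 0 has rank 2. Corank 1: A-series; mu = 3 gives A_3.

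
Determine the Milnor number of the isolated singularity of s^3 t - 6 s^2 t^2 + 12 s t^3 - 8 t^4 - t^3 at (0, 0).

7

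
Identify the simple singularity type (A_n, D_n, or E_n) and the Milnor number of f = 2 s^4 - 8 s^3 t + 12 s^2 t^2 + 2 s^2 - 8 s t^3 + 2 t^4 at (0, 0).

The Hessian of f at 0 is [[4, 0], [0, 0]] with rank 1, so corank 1. A Groebner basis of the Jacobian ideal J(f) in C{s,t} is {t^3, s}; counting standard monomials gives mu = 3. Corank 1: A-series; mu = 3 gives A_3.

Type A_3, Milnor number mu = 3.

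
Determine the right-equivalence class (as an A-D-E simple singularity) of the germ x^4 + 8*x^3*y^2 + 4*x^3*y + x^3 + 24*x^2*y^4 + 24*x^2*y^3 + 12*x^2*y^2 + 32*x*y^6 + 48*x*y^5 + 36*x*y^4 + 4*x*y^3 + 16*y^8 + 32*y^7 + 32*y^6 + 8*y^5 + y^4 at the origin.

E6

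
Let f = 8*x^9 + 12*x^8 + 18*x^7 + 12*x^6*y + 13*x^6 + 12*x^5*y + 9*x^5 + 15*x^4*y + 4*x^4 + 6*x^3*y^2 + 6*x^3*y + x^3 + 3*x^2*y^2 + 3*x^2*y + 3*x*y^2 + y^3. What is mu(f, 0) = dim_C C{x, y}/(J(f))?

6

The Hessian of f at 0 has rank 0. Corank 2; j^3 = (x + y)^3 is a perfect cube, so E-series; the 4-jet and mu = 6 give E_6.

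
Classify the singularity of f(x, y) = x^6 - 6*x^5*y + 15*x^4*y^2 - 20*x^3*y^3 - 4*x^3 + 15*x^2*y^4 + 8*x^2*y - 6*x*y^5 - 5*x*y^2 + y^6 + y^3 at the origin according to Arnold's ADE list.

D7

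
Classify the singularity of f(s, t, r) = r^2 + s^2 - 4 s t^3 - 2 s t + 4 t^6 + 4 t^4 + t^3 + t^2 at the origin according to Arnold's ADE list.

The Hessian of f at 0 has rank 2. Corank 1: A-series; mu = 2 gives A_2.

A2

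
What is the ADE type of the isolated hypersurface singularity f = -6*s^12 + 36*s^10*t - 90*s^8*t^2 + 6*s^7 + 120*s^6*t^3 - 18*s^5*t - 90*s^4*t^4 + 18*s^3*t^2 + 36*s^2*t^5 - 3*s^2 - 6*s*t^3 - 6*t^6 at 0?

A5

The Hessian of f at 0 has rank 1. Corank 1: A-series; mu = 5 gives A_5.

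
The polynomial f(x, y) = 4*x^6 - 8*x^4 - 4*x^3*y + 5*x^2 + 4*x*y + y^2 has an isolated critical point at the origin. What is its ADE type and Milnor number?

Type A1, Milnor number mu = 1.

The Hessian of f at 0 has rank 2. Corank 0: nondegenerate Morse point, so A_1.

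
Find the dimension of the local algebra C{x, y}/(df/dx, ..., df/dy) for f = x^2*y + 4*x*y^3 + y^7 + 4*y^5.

8

The Hessian of f at 0 has rank 0. Corank 2; j^3 = x^2*y has shape L^2 M (L != M), so D-series; mu = 8 gives D_8.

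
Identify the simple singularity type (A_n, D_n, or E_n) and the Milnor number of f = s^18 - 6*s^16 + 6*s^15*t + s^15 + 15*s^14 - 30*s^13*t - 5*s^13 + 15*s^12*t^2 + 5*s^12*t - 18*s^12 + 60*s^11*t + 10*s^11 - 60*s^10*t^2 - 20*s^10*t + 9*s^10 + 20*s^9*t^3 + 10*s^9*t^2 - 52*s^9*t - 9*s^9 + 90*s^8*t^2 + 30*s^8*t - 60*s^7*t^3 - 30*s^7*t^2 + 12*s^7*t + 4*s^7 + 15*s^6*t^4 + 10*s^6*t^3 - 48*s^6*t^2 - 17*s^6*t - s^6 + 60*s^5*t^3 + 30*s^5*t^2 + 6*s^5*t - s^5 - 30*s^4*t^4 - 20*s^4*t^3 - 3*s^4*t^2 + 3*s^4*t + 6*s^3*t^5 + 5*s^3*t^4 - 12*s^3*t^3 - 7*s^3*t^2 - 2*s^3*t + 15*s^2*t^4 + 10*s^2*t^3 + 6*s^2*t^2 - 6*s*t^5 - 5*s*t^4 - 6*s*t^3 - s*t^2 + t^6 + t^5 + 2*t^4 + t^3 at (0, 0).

Type D_{7}, Milnor number mu = 7.

The Hessian of f at 0 has rank 0. Corank 2; j^3 = -t^2*(s - t) has shape L^2 M (L != M), so D-series; mu = 7 gives D_7.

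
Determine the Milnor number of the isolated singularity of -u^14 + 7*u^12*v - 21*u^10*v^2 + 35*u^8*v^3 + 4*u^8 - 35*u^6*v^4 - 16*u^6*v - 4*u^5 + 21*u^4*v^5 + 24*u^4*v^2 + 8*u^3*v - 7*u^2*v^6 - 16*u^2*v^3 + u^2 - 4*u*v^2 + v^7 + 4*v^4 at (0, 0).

The Hessian of f at 0 has rank 1. Corank 1: A-series; mu = 6 gives A_6.

6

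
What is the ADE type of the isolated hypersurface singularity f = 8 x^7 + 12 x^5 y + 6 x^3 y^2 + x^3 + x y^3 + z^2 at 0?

E7

The Hessian of f at 0 has rank 1. Corank 2; j^3 = x^3 is a perfect cube, so E-series; the 4-jet and mu = 7 give E_7.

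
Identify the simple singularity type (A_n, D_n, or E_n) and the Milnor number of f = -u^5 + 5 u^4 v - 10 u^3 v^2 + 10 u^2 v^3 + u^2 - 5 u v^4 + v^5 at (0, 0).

Type A_4, Milnor number mu = 4.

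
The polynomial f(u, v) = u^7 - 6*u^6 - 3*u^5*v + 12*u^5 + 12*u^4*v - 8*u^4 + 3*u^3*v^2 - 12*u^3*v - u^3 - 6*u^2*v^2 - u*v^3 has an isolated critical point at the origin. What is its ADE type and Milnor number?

The Hessian of f at 0 has rank 0. Corank 2; j^3 = -u^3 is a perfect cube, so E-series; the 4-jet and mu = 7 give E_7.

Type E_7, Milnor number mu = 7.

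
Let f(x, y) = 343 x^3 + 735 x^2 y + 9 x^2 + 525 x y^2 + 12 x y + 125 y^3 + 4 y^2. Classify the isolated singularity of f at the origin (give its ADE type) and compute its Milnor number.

Type A2, Milnor number mu = 2.

The Hessian of f at 0 has rank 1. Corank 1: A-series; mu = 2 gives A_2.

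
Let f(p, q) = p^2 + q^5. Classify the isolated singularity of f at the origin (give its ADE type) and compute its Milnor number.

Type A_4, Milnor number mu = 4.

The Hessian of f at 0 has rank 1. Corank 1: A-series; mu = 4 gives A_4.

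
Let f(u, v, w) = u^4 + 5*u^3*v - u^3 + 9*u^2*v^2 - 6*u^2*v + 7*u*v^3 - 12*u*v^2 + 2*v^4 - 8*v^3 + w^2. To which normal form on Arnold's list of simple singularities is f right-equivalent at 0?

The Hessian of f at 0 is [[0, 0, 0], [0, 0, 0], [0, 0, 2]] with rank 1, so corank 2. A Groebner basis of the Jacobian ideal J(f) in C{u,v,w} is {3*u^2 + 12*u*v + v^4 + v^3 + 12*v^2, u^3 - 18*u^2 - 72*u*v + 2*v^3 - 72*v^2, u^2*v + 7*u^2 + 28*u*v - 5*v^3/3 + 28*v^2, -2*u^2 + u*v^2 - 8*u*v + 4*v^3/3 - 8*v^2, w}; counting standard monomials gives mu = 7. Corank 2; j^3 = -(u + 2*v)^3 is a perfect cube, so E-series; the 4-jet and mu = 7 give E_7.

E_7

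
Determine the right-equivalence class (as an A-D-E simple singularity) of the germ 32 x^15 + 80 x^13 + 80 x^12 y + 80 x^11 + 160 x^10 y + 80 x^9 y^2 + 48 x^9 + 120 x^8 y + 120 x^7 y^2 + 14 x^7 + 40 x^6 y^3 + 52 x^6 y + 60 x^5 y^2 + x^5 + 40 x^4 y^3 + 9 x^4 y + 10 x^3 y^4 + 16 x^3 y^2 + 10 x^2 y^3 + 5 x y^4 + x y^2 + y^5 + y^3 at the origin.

The Hessian of f at 0 is [[0, 0], [0, 0]] with rank 0, so corank 2. A Groebner basis of the Jacobian ideal J(f) in C{x,y} is {x^4 + y^2/5, y^3, x*y + 3*y^2/5}; counting standard monomials gives mu = 6. Corank 2; j^3 = y^2*(x + y) has shape L^2 M (L != M), so D-series; mu = 6 gives D_6.

D_6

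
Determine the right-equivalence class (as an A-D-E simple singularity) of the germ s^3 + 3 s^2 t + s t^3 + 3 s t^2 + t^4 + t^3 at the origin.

E_7

The Hessian of f at 0 has rank 0. Corank 2; j^3 = (s + t)^3 is a perfect cube, so E-series; the 4-jet and mu = 7 give E_7.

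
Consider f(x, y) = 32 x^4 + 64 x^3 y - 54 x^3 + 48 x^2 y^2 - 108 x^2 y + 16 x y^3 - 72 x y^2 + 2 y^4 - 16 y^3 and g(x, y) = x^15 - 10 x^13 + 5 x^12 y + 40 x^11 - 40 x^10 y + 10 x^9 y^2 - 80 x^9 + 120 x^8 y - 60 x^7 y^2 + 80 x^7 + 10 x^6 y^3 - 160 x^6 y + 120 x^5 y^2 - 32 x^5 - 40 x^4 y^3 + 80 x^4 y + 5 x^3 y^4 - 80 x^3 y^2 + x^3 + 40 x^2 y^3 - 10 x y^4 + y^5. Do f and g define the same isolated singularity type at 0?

No.

The Hessian of f at 0 has rank 0. Corank 2; j^3 = -2*(3*x + 2*y)^3 is a perfect cube, so E-series; the 4-jet and mu = 6 give E_6. The Hessian of g at 0 has rank 0. Corank 2; j^3 = x^3 is a perfect cube, so E-series; the 5-jet and mu = 8 give E_8. f is E_6 but g is E_8, hence not right-equivalent.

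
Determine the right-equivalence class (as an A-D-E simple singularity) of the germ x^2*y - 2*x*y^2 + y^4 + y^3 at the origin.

D_5

The Hessian of f at 0 has rank 0. Corank 2; j^3 = y*(x - y)^2 has shape L^2 M (L != M), so D-series; mu = 5 gives D_5.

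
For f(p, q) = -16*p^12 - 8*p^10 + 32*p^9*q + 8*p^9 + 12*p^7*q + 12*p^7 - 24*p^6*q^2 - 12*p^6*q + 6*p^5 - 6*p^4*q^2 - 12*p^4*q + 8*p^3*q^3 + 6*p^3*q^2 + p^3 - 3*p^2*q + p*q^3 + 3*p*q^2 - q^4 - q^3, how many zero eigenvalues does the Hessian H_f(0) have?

The Hessian at 0 is [[0, 0], [0, 0]] of rank 0; hence corank 2.

2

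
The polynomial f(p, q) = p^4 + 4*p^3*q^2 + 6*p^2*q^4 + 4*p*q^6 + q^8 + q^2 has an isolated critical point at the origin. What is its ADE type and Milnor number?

Type A3, Milnor number mu = 3.

The Hessian of f at 0 has rank 1. Corank 1: A-series; mu = 3 gives A_3.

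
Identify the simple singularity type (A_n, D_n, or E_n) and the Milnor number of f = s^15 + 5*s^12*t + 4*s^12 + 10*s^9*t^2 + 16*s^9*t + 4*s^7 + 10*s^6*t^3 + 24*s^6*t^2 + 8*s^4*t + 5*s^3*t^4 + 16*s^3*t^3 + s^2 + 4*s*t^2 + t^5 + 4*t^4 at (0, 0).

Type A_{4}, Milnor number mu = 4.

The Hessian of f at 0 is [[2, 0], [0, 0]] with rank 1, so corank 1. A Groebner basis of the Jacobian ideal J(f) in C{s,t} is {s^2, s/2 + t^2}; counting standard monomials gives mu = 4. Corank 1: A-series; mu = 4 gives A_4.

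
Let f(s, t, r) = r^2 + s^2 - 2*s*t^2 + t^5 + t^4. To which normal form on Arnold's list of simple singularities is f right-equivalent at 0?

The Hessian of f at 0 has rank 2. Corank 1: A-series; mu = 4 gives A_4.

A_4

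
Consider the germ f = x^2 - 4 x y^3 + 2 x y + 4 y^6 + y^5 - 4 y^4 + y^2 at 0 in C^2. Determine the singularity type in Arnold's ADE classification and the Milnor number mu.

Type A4, Milnor number mu = 4.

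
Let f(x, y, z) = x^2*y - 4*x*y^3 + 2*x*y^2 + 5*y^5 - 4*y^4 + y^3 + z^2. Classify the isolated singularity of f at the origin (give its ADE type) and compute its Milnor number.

The Hessian of f at 0 is [[0, 0, 0], [0, 0, 0], [0, 0, 2]] with rank 1, so corank 2. A Groebner basis of the Jacobian ideal J(f) in C{x,y,z} is {x^3 + 6*x^2 + 25*x*y/2 + 13*y^2/2, x^2*y - 4*x^2 - 17*x*y/2 - 9*y^2/2, 2*x^2 + x*y^2 + 9*x*y/2 + 5*y^2/2, -x*y/2 + y^3 - y^2/2, z}; counting standard monomials gives mu = 6. Corank 2; j^3 = y*(x + y)^2 has shape L^2 M (L != M), so D-series; mu = 6 gives D_6.

Type D6, Milnor number mu = 6.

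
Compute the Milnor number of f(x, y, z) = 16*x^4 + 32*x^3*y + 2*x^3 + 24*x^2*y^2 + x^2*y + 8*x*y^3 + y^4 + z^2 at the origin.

5

The Hessian of f at 0 has rank 1. Corank 2; j^3 = x^2*(2*x + y) has shape L^2 M (L != M), so D-series; mu = 5 gives D_5.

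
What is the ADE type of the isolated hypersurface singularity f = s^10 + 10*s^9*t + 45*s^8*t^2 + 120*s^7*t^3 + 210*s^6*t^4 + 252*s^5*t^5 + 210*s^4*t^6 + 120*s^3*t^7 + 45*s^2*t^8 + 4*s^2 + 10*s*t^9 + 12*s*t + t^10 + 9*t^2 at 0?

A_{9}

The Hessian of f at 0 has rank 1. Corank 1: A-series; mu = 9 gives A_9.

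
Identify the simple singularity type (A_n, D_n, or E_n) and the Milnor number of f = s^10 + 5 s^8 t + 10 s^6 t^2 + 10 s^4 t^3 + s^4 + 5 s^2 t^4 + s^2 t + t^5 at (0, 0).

Type D_{6}, Milnor number mu = 6.

The Hessian of f at 0 is [[0, 0], [0, 0]] with rank 0, so corank 2. A Groebner basis of the Jacobian ideal J(f) in C{s,t} is {s^2/5 + t^4, s^3, s*t}; counting standard monomials gives mu = 6. Corank 2; j^3 = s^2*t has shape L^2 M (L != M), so D-series; mu = 6 gives D_6.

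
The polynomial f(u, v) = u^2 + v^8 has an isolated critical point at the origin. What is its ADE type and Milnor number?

The Hessian of f at 0 is [[2, 0], [0, 0]] with rank 1, so corank 1. A Groebner basis of the Jacobian ideal J(f) in C{u,v} is {v^7, u}; counting standard monomials gives mu = 7. Corank 1: A-series; mu = 7 gives A_7.

Type A7, Milnor number mu = 7.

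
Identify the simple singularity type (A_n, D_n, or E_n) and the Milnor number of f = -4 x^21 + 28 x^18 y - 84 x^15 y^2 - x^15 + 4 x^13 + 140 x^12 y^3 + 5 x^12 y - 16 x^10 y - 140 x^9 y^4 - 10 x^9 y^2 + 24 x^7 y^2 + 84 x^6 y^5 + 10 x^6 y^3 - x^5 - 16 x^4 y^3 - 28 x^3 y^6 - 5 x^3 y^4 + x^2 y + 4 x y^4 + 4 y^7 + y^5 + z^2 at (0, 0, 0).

Type D_6, Milnor number mu = 6.

The Hessian of f at 0 has rank 1. Corank 2; j^3 = x^2*y has shape L^2 M (L != M), so D-series; mu = 6 gives D_6.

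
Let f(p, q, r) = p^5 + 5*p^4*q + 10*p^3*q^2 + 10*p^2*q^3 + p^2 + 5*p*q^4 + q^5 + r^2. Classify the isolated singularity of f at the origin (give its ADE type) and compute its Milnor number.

The Hessian of f at 0 has rank 2. Corank 1: A-series; mu = 4 gives A_4.

Type A_4, Milnor number mu = 4.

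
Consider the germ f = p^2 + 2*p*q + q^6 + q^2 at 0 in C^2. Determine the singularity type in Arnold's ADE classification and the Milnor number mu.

Type A5, Milnor number mu = 5.

The Hessian of f at 0 has rank 1. Corank 1: A-series; mu = 5 gives A_5.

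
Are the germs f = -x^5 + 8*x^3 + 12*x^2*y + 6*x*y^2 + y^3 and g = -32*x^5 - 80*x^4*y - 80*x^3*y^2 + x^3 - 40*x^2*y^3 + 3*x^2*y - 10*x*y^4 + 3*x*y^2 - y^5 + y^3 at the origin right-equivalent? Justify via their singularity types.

Yes.

The Hessian of f at 0 has rank 0. Corank 2; j^3 = (2*x + y)^3 is a perfect cube, so E-series; the 5-jet and mu = 8 give E_8. The Hessian of g at 0 has rank 0. Corank 2; j^3 = (x + y)^3 is a perfect cube, so E-series; the 5-jet and mu = 8 give E_8. Both have type E_8, hence right-equivalent.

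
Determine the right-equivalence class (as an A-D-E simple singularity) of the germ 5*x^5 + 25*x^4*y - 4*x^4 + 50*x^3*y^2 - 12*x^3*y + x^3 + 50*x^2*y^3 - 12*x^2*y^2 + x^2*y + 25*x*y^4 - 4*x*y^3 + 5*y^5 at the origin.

D_{6}

The Hessian of f at 0 has rank 0. Corank 2; j^3 = x^2*(x + y) has shape L^2 M (L != M), so D-series; mu = 6 gives D_6.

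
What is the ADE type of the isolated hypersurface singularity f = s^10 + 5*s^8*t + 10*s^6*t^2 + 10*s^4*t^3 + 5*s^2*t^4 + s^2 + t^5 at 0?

A_{4}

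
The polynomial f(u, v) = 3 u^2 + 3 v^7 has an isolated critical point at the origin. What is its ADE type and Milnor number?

Type A_{6}, Milnor number mu = 6.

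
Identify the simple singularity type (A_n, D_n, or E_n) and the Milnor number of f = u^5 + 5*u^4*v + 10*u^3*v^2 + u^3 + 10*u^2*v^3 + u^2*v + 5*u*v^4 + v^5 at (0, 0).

The Hessian of f at 0 has rank 0. Corank 2; j^3 = u^2*(u + v) has shape L^2 M (L != M), so D-series; mu = 6 gives D_6.

Type D_6, Milnor number mu = 6.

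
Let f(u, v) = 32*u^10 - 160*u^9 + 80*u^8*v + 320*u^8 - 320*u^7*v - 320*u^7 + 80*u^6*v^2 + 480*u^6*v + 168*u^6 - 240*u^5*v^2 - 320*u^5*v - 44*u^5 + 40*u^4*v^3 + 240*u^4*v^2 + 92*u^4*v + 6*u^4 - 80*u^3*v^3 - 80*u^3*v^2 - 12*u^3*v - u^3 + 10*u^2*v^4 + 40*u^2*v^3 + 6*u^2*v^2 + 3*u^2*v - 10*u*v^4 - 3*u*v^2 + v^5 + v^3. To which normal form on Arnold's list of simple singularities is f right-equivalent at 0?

The Hessian of f at 0 has rank 0. Corank 2; j^3 = -(u - v)^3 is a perfect cube, so E-series; the 5-jet and mu = 8 give E_8.

E8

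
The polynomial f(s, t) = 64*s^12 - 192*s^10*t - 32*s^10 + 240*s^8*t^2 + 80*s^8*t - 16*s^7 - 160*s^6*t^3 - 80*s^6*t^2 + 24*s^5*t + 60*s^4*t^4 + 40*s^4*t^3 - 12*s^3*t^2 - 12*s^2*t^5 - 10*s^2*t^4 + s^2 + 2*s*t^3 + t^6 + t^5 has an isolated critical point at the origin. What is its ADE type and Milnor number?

Type A4, Milnor number mu = 4.

The Hessian of f at 0 is [[2, 0], [0, 0]] with rank 1, so corank 1. A Groebner basis of the Jacobian ideal J(f) in C{s,t} is {s + t^3, s^2, s*t}; counting standard monomials gives mu = 4. Corank 1: A-series; mu = 4 gives A_4.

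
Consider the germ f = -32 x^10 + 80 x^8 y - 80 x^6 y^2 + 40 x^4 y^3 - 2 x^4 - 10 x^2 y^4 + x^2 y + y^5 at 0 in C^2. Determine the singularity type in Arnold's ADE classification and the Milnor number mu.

Type D_6, Milnor number mu = 6.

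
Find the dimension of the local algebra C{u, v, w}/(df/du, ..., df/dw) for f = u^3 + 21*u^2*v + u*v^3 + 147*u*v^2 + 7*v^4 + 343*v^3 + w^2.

The Hessian of f at 0 is [[0, 0, 0], [0, 0, 0], [0, 0, 2]] with rank 1, so corank 2. A Groebner basis of the Jacobian ideal J(f) in C{u,v,w} is {u^3 + 21*u^2*v + 2058*u^2 + 28812*u*v + 100842*v^2, -21*u^2 + u*v^2 - 294*u*v - 1029*v^2, 3*u^2 + 42*u*v + v^3 + 147*v^2, w}; counting standard monomials gives mu = 7. Corank 2; j^3 = (u + 7*v)^3 is a perfect cube, so E-series; the 4-jet and mu = 7 give E_7.

7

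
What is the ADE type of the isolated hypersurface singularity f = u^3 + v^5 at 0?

The Hessian of f at 0 has rank 0. Corank 2; j^3 = u^3 is a perfect cube, so E-series; the 5-jet and mu = 8 give E_8.

E_8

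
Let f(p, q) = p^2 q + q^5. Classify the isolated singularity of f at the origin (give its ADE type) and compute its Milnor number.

The Hessian of f at 0 is [[0, 0], [0, 0]] with rank 0, so corank 2. A Groebner basis of the Jacobian ideal J(f) in C{p,q} is {p^2/5 + q^4, p^3, p*q}; counting standard monomials gives mu = 6. Corank 2; j^3 = p^2*q has shape L^2 M (L != M), so D-series; mu = 6 gives D_6.

Type D6, Milnor number mu = 6.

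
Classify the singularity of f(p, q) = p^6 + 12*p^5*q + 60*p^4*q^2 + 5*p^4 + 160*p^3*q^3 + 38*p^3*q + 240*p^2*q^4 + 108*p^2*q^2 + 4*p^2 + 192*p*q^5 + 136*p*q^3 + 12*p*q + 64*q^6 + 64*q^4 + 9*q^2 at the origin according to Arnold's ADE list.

A_3

The Hessian of f at 0 is [[8, 12], [12, 18]] with rank 1, so corank 1. A Groebner basis of the Jacobian ideal J(f) in C{p,q} is {q^3, p + 3*q/2}; counting standard monomials gives mu = 3. Corank 1: A-series; mu = 3 gives A_3.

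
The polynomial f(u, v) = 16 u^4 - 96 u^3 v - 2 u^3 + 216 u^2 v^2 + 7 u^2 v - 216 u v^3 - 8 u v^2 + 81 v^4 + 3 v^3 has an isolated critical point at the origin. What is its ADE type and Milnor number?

Type D_{5}, Milnor number mu = 5.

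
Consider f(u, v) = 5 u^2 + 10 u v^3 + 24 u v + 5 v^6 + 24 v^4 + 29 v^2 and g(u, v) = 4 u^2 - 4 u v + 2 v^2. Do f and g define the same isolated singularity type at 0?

Yes.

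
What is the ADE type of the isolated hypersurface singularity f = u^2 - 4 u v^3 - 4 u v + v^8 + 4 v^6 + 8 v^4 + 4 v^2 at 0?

A7

The Hessian of f at 0 is [[2, -4], [-4, 8]] with rank 1, so corank 1. A Groebner basis of the Jacobian ideal J(f) in C{u,v} is {u^3 - 12*u*v^2 + 8*u - 16*v, u^2*v - 4*u*v^2 + 2*u - 4*v, -u/2 + v^3 + v}; counting standard monomials gives mu = 7. Corank 1: A-series; mu = 7 gives A_7.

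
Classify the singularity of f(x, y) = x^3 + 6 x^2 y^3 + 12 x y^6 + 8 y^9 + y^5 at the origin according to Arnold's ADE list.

E_8

The Hessian of f at 0 is [[0, 0], [0, 0]] with rank 0, so corank 2. A Groebner basis of the Jacobian ideal J(f) in C{x,y} is {x^2/4 + x*y^3, y^4, x^3, x^2*y}; counting standard monomials gives mu = 8. Corank 2; j^3 = x^3 is a perfect cube, so E-series; the 5-jet and mu = 8 give E_8.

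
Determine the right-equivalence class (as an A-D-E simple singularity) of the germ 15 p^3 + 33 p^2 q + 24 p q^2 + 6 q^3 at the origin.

The Hessian of f at 0 is [[0, 0], [0, 0]] with rank 0, so corank 2. A Groebner basis of the Jacobian ideal J(f) in C{p,q} is {q^3, p^2 + 2*q^2, p*q - q^2}; counting standard monomials gives mu = 4. Corank 2; j^3 = 3*(p + q)*(5*p^2 + 6*p*q + 2*q^2) splits into three distinct lines over C (the quadratic factor has nonzero discriminant), so D_4.

D_4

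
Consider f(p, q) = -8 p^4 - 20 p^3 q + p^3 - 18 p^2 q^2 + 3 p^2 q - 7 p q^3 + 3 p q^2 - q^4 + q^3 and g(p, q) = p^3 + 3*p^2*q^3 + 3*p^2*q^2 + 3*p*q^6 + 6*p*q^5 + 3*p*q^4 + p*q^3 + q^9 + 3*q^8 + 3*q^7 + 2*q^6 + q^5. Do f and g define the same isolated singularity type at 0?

Yes.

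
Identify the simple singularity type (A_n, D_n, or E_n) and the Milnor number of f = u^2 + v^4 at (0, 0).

Type A_{3}, Milnor number mu = 3.

The Hessian of f at 0 has rank 1. Corank 1: A-series; mu = 3 gives A_3.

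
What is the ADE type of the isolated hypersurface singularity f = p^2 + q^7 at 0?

A_{6}

The Hessian of f at 0 is [[2, 0], [0, 0]] with rank 1, so corank 1. A Groebner basis of the Jacobian ideal J(f) in C{p,q} is {q^6, p}; counting standard monomials gives mu = 6. Corank 1: A-series; mu = 6 gives A_6.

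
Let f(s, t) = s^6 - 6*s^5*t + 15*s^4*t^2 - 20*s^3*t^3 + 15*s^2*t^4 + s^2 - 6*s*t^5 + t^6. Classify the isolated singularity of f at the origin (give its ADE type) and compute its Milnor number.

The Hessian of f at 0 has rank 1. Corank 1: A-series; mu = 5 gives A_5.

Type A5, Milnor number mu = 5.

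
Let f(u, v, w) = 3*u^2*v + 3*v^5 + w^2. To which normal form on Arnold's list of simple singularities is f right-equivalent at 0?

D6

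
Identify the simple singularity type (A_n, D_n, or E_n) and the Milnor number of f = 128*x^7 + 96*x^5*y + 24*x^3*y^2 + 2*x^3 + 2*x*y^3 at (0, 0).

Type E_{7}, Milnor number mu = 7.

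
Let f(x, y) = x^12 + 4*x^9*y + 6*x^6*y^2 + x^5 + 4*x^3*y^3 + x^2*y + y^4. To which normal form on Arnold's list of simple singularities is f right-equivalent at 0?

D_{5}

The Hessian of f at 0 has rank 0. Corank 2; j^3 = x^2*y has shape L^2 M (L != M), so D-series; mu = 5 gives D_5.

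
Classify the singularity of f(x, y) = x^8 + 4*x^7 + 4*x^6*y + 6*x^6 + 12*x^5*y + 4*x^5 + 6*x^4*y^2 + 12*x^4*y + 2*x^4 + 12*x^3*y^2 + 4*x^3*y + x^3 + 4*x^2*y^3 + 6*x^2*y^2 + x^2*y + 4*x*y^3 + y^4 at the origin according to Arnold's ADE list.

D5

The Hessian of f at 0 has rank 0. Corank 2; j^3 = x^2*(x + y) has shape L^2 M (L != M), so D-series; mu = 5 gives D_5.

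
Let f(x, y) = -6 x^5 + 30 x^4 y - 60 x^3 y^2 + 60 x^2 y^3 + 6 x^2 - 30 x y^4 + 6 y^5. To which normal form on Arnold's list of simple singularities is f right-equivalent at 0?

The Hessian of f at 0 has rank 1. Corank 1: A-series; mu = 4 gives A_4.

A_{4}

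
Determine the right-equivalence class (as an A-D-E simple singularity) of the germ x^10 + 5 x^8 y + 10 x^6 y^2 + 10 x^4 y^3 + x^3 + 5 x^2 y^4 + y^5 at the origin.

E_8

The Hessian of f at 0 has rank 0. Corank 2; j^3 = x^3 is a perfect cube, so E-series; the 5-jet and mu = 8 give E_8.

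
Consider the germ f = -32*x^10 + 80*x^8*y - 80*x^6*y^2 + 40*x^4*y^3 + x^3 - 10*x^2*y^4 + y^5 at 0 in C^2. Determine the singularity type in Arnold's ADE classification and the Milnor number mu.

The Hessian of f at 0 is [[0, 0], [0, 0]] with rank 0, so corank 2. A Groebner basis of the Jacobian ideal J(f) in C{x,y} is {y^4, x^2}; counting standard monomials gives mu = 8. Corank 2; j^3 = x^3 is a perfect cube, so E-series; the 5-jet and mu = 8 give E_8.

Type E_{8}, Milnor number mu = 8.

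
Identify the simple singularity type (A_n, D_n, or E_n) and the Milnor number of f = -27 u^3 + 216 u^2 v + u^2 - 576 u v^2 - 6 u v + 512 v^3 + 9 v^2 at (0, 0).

The Hessian of f at 0 has rank 1. Corank 1: A-series; mu = 2 gives A_2.

Type A_{2}, Milnor number mu = 2.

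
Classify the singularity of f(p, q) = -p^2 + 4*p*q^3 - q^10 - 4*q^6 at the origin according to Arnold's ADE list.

The Hessian of f at 0 is [[-2, 0], [0, 0]] with rank 1, so corank 1. A Groebner basis of the Jacobian ideal J(f) in C{p,q} is {p^3, -p/2 + q^3}; counting standard monomials gives mu = 9. Corank 1: A-series; mu = 9 gives A_9.

A_9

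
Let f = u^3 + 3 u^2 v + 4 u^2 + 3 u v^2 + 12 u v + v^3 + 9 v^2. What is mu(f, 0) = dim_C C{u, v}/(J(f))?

The Hessian of f at 0 has rank 1. Corank 1: A-series; mu = 2 gives A_2.

2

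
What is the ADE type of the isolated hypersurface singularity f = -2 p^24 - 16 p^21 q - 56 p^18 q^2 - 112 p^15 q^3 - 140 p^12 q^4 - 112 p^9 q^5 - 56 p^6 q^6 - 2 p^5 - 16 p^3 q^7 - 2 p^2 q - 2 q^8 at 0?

The Hessian of f at 0 has rank 0. Corank 2; j^3 = -2*p^2*q has shape L^2 M (L != M), so D-series; mu = 9 gives D_9.

D9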